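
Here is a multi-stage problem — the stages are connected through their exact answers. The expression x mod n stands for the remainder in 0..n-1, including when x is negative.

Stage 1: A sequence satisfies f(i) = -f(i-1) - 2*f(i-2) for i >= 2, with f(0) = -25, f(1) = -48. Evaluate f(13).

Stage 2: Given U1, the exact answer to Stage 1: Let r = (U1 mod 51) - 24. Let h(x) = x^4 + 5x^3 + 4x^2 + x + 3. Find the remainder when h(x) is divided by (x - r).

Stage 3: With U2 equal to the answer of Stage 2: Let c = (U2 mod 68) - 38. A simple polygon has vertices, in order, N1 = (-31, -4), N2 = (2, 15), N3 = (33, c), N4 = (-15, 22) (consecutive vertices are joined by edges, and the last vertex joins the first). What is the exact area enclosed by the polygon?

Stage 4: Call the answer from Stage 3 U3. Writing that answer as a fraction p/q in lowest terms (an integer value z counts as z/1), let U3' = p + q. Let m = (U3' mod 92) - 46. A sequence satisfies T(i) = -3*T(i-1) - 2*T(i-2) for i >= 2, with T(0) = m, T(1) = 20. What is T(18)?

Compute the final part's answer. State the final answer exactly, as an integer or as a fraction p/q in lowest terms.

-8126422

Stage 1: f(2) = -1*(-48) - 2*(-25) = 98; iterating: f(2)=98, f(3)=-2, f(4)=-194, f(5)=198, f(6)=190, f(7)=-586, f(8)=206, f(9)=966, f(10)=-1378, f(11)=-554, f(12)=3310, f(13)=-2202; answer -2202
Stage 2: U1 = -2202; r = 18; remainder = value at the root: 1*(18)^4 + 5*(18)^3 + 4*(18)^2 + 1*(18)^1 + 3 = (104976) + (29160) + (1296) + (18) + (3) = 135453; answer 135453
Stage 3: U2 = 135453; c = 27; cross terms: (-31*15 - 2*-4)=-457, (2*27 - 33*15)=-441, (33*22 - -15*27)=1131, (-15*-4 - -31*22)=742; twice the area = |975| = 975; area = 975/2; answer 975/2
Stage 4: U3 = 975/2; threaded value p + q = 977; m = 11; T(2) = -3*(20) - 2*(11) = -82; iterating: T(2)=-82, T(3)=206, T(4)=-454, T(5)=950, T(6)=-1942, T(7)=3926, T(8)=-7894, T(9)=15830, T(10)=-31702, T(11)=63446, T(12)=-126934, T(13)=253910, T(14)=-507862, T(15)=1015766, T(16)=-2031574, T(17)=4063190, T(18)=-8126422; answer -8126422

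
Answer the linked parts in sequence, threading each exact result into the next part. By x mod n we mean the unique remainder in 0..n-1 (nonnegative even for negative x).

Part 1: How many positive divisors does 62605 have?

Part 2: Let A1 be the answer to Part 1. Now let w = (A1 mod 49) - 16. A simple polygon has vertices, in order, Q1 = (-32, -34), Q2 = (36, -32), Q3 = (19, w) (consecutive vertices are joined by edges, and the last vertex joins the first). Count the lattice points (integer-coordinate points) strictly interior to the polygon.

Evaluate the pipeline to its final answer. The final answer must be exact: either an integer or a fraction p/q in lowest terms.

Part 1: 62605 = 5 * 19 * 659; number of divisors = (1+1) * (1+1) * (1+1) = 8; answer 8
Part 2: A1 = 8; w = -8; cross terms: (-32*-32 - 36*-34)=2248, (36*-8 - 19*-32)=320, (19*-34 - -32*-8)=-902; twice the area = |1666| = 1666; area = 833; boundary points = 2 + 1 + 1 = 4; strictly interior points = area - boundary/2 + 1 = 832; answer 832

832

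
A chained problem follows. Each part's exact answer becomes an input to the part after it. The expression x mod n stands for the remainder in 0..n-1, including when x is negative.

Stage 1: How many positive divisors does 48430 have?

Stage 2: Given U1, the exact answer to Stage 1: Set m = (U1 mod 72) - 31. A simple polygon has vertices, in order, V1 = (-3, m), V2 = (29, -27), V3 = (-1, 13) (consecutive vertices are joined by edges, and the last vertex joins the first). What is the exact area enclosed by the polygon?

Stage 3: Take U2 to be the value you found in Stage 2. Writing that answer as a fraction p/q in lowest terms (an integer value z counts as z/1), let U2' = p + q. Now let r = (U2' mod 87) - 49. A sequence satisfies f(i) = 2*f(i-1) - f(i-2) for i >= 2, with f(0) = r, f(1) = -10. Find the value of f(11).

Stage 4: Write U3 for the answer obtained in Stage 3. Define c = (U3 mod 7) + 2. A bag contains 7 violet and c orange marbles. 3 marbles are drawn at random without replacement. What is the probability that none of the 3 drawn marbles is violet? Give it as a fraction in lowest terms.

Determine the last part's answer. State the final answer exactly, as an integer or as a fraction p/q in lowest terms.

Stage 1: 48430 = 2 * 5 * 29 * 167; number of divisors = (1+1) * (1+1) * (1+1) * (1+1) = 16; answer 16
Stage 2: U1 = 16; m = -15; cross terms: (-3*-27 - 29*-15)=516, (29*13 - -1*-27)=350, (-1*-15 - -3*13)=54; twice the area = |920| = 920; area = 460; answer 460
Stage 3: U2 = 460; threaded value p + q = 461; r = -23; f(2) = 2*(-10) - 1*(-23) = 3; iterating: f(2)=3, f(3)=16, f(4)=29, f(5)=42, f(6)=55, f(7)=68, f(8)=81, f(9)=94, f(10)=107, f(11)=120; answer 120
Stage 4: U3 = 120; c = 3; total draws C(10,3) = 120; favorable C(3,3) = 1; P = 1/120; answer 1/120

1/120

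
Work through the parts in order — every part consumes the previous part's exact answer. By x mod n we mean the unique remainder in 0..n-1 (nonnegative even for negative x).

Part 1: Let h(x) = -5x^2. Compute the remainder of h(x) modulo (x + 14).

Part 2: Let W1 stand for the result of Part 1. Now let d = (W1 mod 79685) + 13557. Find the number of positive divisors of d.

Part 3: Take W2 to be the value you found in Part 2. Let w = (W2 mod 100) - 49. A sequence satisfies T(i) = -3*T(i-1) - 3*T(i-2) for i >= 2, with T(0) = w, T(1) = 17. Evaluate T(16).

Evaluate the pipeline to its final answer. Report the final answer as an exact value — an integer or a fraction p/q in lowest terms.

Part 1: remainder = value at the root: -5*(-14)^2 = (-980) = -980; answer -980
Part 2: W1 = -980; d = 92262; 92262 = 2 * 3 * 15377; number of divisors = (1+1) * (1+1) * (1+1) = 8; answer 8
Part 3: W2 = 8; w = -41; T(2) = -3*(17) - 3*(-41) = 72; iterating: T(2)=72, T(3)=-267, T(4)=585, T(5)=-954, T(6)=1107, T(7)=-459, T(8)=-1944, T(9)=7209, T(10)=-15795, T(11)=25758, T(12)=-29889, T(13)=12393, T(14)=52488, T(15)=-194643, T(16)=426465; answer 426465

426465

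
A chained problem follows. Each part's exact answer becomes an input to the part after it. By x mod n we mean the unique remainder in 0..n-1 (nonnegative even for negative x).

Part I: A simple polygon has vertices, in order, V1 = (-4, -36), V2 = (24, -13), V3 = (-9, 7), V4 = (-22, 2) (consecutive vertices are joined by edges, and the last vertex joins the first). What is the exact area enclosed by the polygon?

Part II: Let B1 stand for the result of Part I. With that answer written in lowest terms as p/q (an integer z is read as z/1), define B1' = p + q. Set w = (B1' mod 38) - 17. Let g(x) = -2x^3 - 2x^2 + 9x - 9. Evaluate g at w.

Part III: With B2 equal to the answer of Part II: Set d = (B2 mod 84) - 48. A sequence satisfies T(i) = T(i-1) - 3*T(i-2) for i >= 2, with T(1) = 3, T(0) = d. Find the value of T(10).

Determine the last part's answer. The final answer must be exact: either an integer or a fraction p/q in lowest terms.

Part I: cross terms: (-4*-13 - 24*-36)=916, (24*7 - -9*-13)=51, (-9*2 - -22*7)=136, (-22*-36 - -4*2)=800; twice the area = |1903| = 1903; area = 1903/2; answer 1903/2
Part II: B1 = 1903/2; threaded value p + q = 1905; w = -12; -2*(-12)^3 - 2*(-12)^2 + 9*(-12)^1 - 9 = (3456) + (-288) + (-108) + (-9) = 3051; answer 3051
Part III: B2 = 3051; d = -21; T(2) = 1*(3) - 3*(-21) = 66; iterating: T(2)=66, T(3)=57, T(4)=-141, T(5)=-312, T(6)=111, T(7)=1047, T(8)=714, T(9)=-2427, T(10)=-4569; answer -4569

-4569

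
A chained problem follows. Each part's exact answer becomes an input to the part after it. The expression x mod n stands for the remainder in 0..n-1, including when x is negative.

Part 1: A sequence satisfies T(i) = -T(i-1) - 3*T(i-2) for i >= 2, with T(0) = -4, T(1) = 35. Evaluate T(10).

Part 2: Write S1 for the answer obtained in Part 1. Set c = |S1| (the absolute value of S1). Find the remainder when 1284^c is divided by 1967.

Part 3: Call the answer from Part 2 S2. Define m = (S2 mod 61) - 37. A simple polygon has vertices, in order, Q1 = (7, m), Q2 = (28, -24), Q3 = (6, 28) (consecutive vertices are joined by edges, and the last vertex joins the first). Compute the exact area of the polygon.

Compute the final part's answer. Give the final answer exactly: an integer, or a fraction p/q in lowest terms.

Part 1: T(2) = -1*(35) - 3*(-4) = -23; iterating: T(2)=-23, T(3)=-82, T(4)=151, T(5)=95, T(6)=-548, T(7)=263, T(8)=1381, T(9)=-2170, T(10)=-1973; answer -1973
Part 2: S1 = -1973; c = 1973; squarings mod 1967: 1284^1=1284, 1284^2=310, 1284^4=1684, 1284^8=1409, 1284^16=578, 1284^32=1661, 1284^64=1187, 1284^128=597, 1284^256=382, 1284^512=366, 1284^1024=200; 1284^1973 = 1284^1 * 1284^4 * 1284^16 * 1284^32 * 1284^128 * 1284^256 * 1284^512 * 1284^1024 = 1811 (mod 1967); answer 1811
Part 3: S2 = 1811; m = 5; cross terms: (7*-24 - 28*5)=-308, (28*28 - 6*-24)=928, (6*5 - 7*28)=-166; twice the area = |454| = 454; area = 227; answer 227

227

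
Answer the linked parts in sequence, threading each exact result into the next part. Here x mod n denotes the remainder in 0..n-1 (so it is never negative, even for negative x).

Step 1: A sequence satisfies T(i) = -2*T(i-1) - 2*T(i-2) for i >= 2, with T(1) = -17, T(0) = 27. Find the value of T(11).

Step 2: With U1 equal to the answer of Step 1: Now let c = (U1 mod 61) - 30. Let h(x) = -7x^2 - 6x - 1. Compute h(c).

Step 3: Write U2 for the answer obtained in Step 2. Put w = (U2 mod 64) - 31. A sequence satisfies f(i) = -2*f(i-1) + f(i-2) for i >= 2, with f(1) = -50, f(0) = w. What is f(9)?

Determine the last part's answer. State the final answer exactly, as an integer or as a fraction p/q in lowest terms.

Step 1: T(2) = -2*(-17) - 2*(27) = -20; iterating: T(2)=-20, T(3)=74, T(4)=-108, T(5)=68, T(6)=80, T(7)=-296, T(8)=432, T(9)=-272, T(10)=-320, T(11)=1184; answer 1184
Step 2: U1 = 1184; c = -5; -7*(-5)^2 - 6*(-5)^1 - 1 = (-175) + (30) + (-1) = -146; answer -146
Step 3: U2 = -146; w = 15; f(2) = -2*(-50) + 1*(15) = 115; iterating: f(2)=115, f(3)=-280, f(4)=675, f(5)=-1630, f(6)=3935, f(7)=-9500, f(8)=22935, f(9)=-55370; answer -55370

-55370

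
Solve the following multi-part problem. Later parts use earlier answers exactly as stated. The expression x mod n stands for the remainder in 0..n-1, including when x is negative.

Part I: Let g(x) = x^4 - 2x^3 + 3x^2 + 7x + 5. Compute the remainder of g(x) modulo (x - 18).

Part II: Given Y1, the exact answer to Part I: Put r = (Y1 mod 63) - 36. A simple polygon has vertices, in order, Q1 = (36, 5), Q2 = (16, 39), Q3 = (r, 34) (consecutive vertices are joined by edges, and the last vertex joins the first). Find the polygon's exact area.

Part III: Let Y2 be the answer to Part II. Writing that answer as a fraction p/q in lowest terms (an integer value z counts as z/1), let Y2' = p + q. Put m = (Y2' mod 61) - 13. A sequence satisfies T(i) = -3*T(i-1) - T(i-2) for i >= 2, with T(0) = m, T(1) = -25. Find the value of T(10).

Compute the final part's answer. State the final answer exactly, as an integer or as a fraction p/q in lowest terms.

Part I: remainder = value at the root: 1*(18)^4 - 2*(18)^3 + 3*(18)^2 + 7*(18)^1 + 5 = (104976) + (-11664) + (972) + (126) + (5) = 94415; answer 94415
Part II: Y1 = 94415; r = 5; cross terms: (36*39 - 16*5)=1324, (16*34 - 5*39)=349, (5*5 - 36*34)=-1199; twice the area = |474| = 474; area = 237; answer 237
Part III: Y2 = 237; threaded value p + q = 238; m = 42; T(2) = -3*(-25) - 1*(42) = 33; iterating: T(2)=33, T(3)=-74, T(4)=189, T(5)=-493, T(6)=1290, T(7)=-3377, T(8)=8841, T(9)=-23146, T(10)=60597; answer 60597

60597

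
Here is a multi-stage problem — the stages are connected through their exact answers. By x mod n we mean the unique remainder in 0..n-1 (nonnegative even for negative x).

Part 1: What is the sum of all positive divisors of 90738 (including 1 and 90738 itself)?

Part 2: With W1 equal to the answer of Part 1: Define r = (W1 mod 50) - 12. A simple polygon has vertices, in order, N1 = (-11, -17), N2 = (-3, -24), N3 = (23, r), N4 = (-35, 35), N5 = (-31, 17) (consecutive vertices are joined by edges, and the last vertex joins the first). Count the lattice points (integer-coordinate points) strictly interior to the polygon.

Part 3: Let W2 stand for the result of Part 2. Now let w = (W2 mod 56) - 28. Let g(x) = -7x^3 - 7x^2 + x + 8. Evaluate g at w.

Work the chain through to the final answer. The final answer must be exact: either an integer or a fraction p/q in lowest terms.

Part 1: 90738 = 2 * 3^2 * 71^2; sigma = (1 + 2) * (1 + 3 + 9) * (1 + 71 + 5041) = 3 * 13 * 5113 = 199407; answer 199407
Part 2: W1 = 199407; r = -5; cross terms: (-11*-24 - -3*-17)=213, (-3*-5 - 23*-24)=567, (23*35 - -35*-5)=630, (-35*17 - -31*35)=490, (-31*-17 - -11*17)=714; twice the area = |2614| = 2614; area = 1307; boundary points = 1 + 1 + 2 + 2 + 2 = 8; strictly interior points = area - boundary/2 + 1 = 1304; answer 1304
Part 3: W2 = 1304; w = -12; -7*(-12)^3 - 7*(-12)^2 + 1*(-12)^1 + 8 = (12096) + (-1008) + (-12) + (8) = 11084; answer 11084

11084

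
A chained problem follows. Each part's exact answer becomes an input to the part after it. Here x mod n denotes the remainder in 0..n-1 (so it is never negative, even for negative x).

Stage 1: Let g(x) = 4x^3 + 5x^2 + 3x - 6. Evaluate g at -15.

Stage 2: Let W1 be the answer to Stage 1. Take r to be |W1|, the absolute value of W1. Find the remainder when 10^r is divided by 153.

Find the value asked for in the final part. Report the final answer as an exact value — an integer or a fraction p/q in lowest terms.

Stage 1: 4*(-15)^3 + 5*(-15)^2 + 3*(-15)^1 - 6 = (-13500) + (1125) + (-45) + (-6) = -12426; answer -12426
Stage 2: W1 = -12426; r = 12426; squarings mod 153: 10^1=10, 10^2=100, 10^4=55, 10^8=118, 10^16=1, 10^32=1, 10^64=1, 10^128=1, 10^256=1, 10^512=1, 10^1024=1, 10^2048=1, 10^4096=1, 10^8192=1; 10^12426 = 10^2 * 10^8 * 10^128 * 10^4096 * 10^8192 = 19 (mod 153); answer 19

19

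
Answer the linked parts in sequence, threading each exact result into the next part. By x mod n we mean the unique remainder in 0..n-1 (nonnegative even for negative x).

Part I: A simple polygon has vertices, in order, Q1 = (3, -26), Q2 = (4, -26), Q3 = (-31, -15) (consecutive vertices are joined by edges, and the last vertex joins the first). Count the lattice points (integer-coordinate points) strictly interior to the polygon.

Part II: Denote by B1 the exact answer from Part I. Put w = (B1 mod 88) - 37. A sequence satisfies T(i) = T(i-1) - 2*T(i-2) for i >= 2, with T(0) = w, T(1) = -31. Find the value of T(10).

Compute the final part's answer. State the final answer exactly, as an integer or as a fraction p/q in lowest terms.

-747

Part I: cross terms: (3*-26 - 4*-26)=26, (4*-15 - -31*-26)=-866, (-31*-26 - 3*-15)=851; twice the area = |11| = 11; area = 11/2; boundary points = 1 + 1 + 1 = 3; strictly interior points = area - boundary/2 + 1 = 5; answer 5
Part II: B1 = 5; w = -32; T(2) = 1*(-31) - 2*(-32) = 33; iterating: T(2)=33, T(3)=95, T(4)=29, T(5)=-161, T(6)=-219, T(7)=103, T(8)=541, T(9)=335, T(10)=-747; answer -747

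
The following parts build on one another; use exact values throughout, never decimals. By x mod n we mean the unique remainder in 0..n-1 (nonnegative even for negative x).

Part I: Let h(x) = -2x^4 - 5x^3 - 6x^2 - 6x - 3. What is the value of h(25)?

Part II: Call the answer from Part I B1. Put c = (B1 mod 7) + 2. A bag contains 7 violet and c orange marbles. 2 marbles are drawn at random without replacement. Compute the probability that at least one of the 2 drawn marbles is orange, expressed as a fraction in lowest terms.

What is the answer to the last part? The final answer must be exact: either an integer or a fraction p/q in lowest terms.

19/26

Part I: -2*(25)^4 - 5*(25)^3 - 6*(25)^2 - 6*(25)^1 - 3 = (-781250) + (-78125) + (-3750) + (-150) + (-3) = -863278; answer -863278
Part II: B1 = -863278; c = 6; total draws C(13,2) = 78; complement C(7,2) = 21; favorable 78 - 21 = 57; P = 19/26; answer 19/26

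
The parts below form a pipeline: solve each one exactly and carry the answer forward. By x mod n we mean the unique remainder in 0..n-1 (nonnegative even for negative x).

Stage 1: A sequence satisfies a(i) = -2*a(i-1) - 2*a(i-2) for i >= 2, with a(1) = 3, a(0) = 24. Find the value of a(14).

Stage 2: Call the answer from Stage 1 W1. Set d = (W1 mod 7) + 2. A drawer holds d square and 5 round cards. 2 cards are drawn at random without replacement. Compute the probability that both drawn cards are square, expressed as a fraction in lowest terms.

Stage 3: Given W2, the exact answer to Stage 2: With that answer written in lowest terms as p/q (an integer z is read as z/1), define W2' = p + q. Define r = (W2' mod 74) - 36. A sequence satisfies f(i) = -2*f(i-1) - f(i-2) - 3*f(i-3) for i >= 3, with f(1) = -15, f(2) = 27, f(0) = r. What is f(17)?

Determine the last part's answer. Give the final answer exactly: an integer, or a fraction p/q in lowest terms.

Stage 1: a(2) = -2*(3) - 2*(24) = -54; iterating: a(2)=-54, a(3)=102, a(4)=-96, a(5)=-12, a(6)=216, a(7)=-408, a(8)=384, a(9)=48, a(10)=-864, a(11)=1632, a(12)=-1536, a(13)=-192, a(14)=3456; answer 3456
Stage 2: W1 = 3456; d = 7; total draws C(12,2) = 66; favorable C(7,2) = 21; P = 7/22; answer 7/22
Stage 3: W2 = 7/22; threaded value p + q = 29; r = -7; f(3) = -2*(27) - 1*(-15) - 3*(-7) = -18; iterating: f(3)=-18, f(4)=54, f(5)=-171, f(6)=342, f(7)=-675, f(8)=1521, f(9)=-3393, f(10)=7290, f(11)=-15750, f(12)=34389, f(13)=-74898, f(14)=162657, f(15)=-353583, f(16)=769203, f(17)=-1672794; answer -1672794

-1672794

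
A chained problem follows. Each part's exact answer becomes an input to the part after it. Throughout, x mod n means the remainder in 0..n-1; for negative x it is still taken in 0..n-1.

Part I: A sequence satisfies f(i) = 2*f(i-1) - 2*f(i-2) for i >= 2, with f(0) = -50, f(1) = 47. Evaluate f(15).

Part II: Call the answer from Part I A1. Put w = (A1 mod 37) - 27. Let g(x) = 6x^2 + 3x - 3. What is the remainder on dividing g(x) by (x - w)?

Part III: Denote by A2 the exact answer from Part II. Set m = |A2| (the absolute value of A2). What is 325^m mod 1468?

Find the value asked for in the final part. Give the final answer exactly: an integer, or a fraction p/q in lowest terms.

Part I: f(2) = 2*(47) - 2*(-50) = 194; iterating: f(2)=194, f(3)=294, f(4)=200, f(5)=-188, f(6)=-776, f(7)=-1176, f(8)=-800, f(9)=752, f(10)=3104, f(11)=4704, f(12)=3200, f(13)=-3008, f(14)=-12416, f(15)=-18816; answer -18816
Part II: A1 = -18816; w = -10; remainder = value at the root: 6*(-10)^2 + 3*(-10)^1 - 3 = (600) + (-30) + (-3) = 567; answer 567
Part III: A2 = 567; m = 567; squarings mod 1468: 325^1=325, 325^2=1397, 325^4=637, 325^8=601, 325^16=73, 325^32=925, 325^64=1249, 325^128=985, 325^256=1345, 325^512=449; 325^567 = 325^1 * 325^2 * 325^4 * 325^16 * 325^32 * 325^512 = 689 (mod 1468); answer 689

689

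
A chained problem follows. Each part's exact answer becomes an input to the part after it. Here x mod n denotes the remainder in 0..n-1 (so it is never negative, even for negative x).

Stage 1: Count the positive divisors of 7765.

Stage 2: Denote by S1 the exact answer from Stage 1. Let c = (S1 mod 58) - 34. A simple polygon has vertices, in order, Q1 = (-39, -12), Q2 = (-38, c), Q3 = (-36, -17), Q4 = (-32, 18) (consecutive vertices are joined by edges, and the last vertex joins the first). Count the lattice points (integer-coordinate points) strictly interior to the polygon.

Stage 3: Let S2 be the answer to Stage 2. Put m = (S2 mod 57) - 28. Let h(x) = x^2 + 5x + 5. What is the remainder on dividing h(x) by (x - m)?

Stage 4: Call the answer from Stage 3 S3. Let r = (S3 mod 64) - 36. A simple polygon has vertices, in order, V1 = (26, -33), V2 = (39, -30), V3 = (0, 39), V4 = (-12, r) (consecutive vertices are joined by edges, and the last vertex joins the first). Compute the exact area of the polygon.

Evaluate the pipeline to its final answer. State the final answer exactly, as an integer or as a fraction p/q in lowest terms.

1771

Stage 1: 7765 = 5 * 1553; number of divisors = (1+1) * (1+1) = 4; answer 4
Stage 2: S1 = 4; c = -30; cross terms: (-39*-30 - -38*-12)=714, (-38*-17 - -36*-30)=-434, (-36*18 - -32*-17)=-1192, (-32*-12 - -39*18)=1086; twice the area = |174| = 174; area = 87; boundary points = 1 + 1 + 1 + 1 = 4; strictly interior points = area - boundary/2 + 1 = 86; answer 86
Stage 3: S2 = 86; m = 1; remainder = value at the root: 1*(1)^2 + 5*(1)^1 + 5 = (1) + (5) + (5) = 11; answer 11
Stage 4: S3 = 11; r = -25; cross terms: (26*-30 - 39*-33)=507, (39*39 - 0*-30)=1521, (0*-25 - -12*39)=468, (-12*-33 - 26*-25)=1046; twice the area = |3542| = 3542; area = 1771; answer 1771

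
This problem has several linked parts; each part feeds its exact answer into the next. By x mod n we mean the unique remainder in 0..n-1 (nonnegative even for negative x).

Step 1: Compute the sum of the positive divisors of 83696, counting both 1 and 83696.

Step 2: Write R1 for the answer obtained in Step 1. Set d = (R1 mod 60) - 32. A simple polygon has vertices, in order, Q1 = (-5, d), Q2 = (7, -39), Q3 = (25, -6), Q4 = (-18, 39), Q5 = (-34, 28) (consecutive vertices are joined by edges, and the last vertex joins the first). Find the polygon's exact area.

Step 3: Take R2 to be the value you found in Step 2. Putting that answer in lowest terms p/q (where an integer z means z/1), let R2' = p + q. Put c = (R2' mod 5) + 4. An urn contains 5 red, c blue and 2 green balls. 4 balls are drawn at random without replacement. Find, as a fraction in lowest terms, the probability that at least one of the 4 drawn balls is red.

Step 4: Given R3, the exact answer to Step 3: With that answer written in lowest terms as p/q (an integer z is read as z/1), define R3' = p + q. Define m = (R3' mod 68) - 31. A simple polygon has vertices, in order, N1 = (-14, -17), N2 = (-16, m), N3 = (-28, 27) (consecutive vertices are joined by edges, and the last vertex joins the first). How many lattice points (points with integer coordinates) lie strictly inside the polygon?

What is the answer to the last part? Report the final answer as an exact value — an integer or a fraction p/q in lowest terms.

Step 1: 83696 = 2^4 * 5231; sigma = (1 + 2 + 4 + 8 + 16) * (1 + 5231) = 31 * 5232 = 162192; answer 162192
Step 2: R1 = 162192; d = -20; cross terms: (-5*-39 - 7*-20)=335, (7*-6 - 25*-39)=933, (25*39 - -18*-6)=867, (-18*28 - -34*39)=822, (-34*-20 - -5*28)=820; twice the area = |3777| = 3777; area = 3777/2; answer 3777/2
Step 3: R2 = 3777/2; threaded value p + q = 3779; c = 8; total draws C(15,4) = 1365; complement C(10,4) = 210; favorable 1365 - 210 = 1155; P = 11/13; answer 11/13
Step 4: R3 = 11/13; threaded value p + q = 24; m = -7; cross terms: (-14*-7 - -16*-17)=-174, (-16*27 - -28*-7)=-628, (-28*-17 - -14*27)=854; twice the area = |52| = 52; area = 26; boundary points = 2 + 2 + 2 = 6; strictly interior points = area - boundary/2 + 1 = 24; answer 24

24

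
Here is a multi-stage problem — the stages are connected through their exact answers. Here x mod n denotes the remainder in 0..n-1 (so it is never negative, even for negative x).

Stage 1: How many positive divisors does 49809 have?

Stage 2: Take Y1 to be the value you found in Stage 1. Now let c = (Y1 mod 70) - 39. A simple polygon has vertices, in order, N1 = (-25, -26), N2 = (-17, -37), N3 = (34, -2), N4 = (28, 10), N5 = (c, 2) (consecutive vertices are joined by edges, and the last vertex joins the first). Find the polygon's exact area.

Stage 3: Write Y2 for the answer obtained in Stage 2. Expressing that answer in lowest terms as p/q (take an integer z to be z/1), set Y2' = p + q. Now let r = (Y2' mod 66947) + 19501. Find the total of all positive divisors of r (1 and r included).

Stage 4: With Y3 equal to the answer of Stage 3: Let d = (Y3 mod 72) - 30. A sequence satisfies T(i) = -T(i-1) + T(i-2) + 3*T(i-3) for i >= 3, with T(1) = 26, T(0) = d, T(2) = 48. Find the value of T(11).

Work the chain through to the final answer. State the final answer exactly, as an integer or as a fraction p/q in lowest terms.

302

Stage 1: 49809 = 3 * 16603; number of divisors = (1+1) * (1+1) = 4; answer 4
Stage 2: Y1 = 4; c = -35; cross terms: (-25*-37 - -17*-26)=483, (-17*-2 - 34*-37)=1292, (34*10 - 28*-2)=396, (28*2 - -35*10)=406, (-35*-26 - -25*2)=960; twice the area = |3537| = 3537; area = 3537/2; answer 3537/2
Stage 3: Y2 = 3537/2; threaded value p + q = 3539; r = 23040; 23040 = 2^9 * 3^2 * 5; sigma = (1 + 2 + 4 + 8 + 16 + 32 + 64 + 128 + 256 + 512) * (1 + 3 + 9) * (1 + 5) = 1023 * 13 * 6 = 79794; answer 79794
Stage 4: Y3 = 79794; d = -12; T(3) = -1*(48) + 1*(26) + 3*(-12) = -58; iterating: T(3)=-58, T(4)=184, T(5)=-98, T(6)=108, T(7)=346, T(8)=-532, T(9)=1202, T(10)=-696, T(11)=302; answer 302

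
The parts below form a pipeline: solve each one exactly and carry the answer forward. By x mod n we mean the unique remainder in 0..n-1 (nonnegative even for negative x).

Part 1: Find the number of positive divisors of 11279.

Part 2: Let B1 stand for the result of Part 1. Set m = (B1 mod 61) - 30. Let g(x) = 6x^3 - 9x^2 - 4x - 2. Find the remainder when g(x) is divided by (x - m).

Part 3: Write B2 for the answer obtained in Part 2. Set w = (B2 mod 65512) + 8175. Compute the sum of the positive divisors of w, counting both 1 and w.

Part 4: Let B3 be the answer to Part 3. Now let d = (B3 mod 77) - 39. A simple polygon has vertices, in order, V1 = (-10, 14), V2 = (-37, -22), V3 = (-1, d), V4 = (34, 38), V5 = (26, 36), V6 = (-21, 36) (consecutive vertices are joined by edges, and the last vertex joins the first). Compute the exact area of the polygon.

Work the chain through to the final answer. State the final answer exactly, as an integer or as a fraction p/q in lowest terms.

5441/2

Part 1: 11279 is prime, so its only divisors are 1 and 11279; count = 2; answer 2
Part 2: B1 = 2; m = -28; remainder = value at the root: 6*(-28)^3 - 9*(-28)^2 - 4*(-28)^1 - 2 = (-131712) + (-7056) + (112) + (-2) = -138658; answer -138658
Part 3: B2 = -138658; w = 66053; 66053 = 13 * 5081; sigma = (1 + 13) * (1 + 5081) = 14 * 5082 = 71148; answer 71148
Part 4: B3 = 71148; d = -39; cross terms: (-10*-22 - -37*14)=738, (-37*-39 - -1*-22)=1421, (-1*38 - 34*-39)=1288, (34*36 - 26*38)=236, (26*36 - -21*36)=1692, (-21*14 - -10*36)=66; twice the area = |5441| = 5441; area = 5441/2; answer 5441/2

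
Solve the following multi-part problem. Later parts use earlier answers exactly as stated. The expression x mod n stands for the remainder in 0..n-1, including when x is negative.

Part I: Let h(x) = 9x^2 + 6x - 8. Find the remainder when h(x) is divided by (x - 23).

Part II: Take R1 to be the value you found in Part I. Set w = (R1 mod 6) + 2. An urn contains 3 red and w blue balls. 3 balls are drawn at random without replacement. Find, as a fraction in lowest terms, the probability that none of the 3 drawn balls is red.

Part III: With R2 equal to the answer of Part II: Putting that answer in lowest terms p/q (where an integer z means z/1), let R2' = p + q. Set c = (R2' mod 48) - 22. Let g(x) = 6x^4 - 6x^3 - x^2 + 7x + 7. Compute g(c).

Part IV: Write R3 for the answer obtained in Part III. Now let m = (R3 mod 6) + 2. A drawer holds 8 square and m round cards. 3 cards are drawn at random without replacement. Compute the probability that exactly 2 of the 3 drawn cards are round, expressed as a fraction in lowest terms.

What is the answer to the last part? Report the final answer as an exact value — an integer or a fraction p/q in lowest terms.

24/65

Part I: remainder = value at the root: 9*(23)^2 + 6*(23)^1 - 8 = (4761) + (138) + (-8) = 4891; answer 4891
Part II: R1 = 4891; w = 3; total draws C(6,3) = 20; favorable C(3,3) = 1; P = 1/20; answer 1/20
Part III: R2 = 1/20; threaded value p + q = 21; c = -1; 6*(-1)^4 - 6*(-1)^3 - 1*(-1)^2 + 7*(-1)^1 + 7 = (6) + (6) + (-1) + (-7) + (7) = 11; answer 11
Part IV: R3 = 11; m = 7; total draws C(15,3) = 455; favorable C(7,2)*C(8,1) = 168; P = 24/65; answer 24/65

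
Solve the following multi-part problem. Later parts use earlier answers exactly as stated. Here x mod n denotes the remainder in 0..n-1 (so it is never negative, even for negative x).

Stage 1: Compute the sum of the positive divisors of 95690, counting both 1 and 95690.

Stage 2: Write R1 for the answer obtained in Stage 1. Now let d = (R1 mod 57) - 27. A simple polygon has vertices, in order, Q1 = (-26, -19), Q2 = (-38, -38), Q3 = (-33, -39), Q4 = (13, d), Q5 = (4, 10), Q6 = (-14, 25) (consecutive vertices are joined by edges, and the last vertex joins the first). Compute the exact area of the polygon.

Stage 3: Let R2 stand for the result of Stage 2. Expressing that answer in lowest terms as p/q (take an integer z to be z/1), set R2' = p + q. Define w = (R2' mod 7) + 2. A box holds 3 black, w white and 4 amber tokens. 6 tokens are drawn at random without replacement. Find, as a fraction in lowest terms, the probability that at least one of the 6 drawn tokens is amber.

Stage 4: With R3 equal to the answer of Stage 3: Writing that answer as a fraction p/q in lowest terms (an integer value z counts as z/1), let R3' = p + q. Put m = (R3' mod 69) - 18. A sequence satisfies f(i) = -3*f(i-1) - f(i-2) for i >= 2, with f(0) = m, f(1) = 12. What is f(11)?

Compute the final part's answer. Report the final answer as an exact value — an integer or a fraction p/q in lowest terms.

462837

Stage 1: 95690 = 2 * 5 * 7 * 1367; sigma = (1 + 2) * (1 + 5) * (1 + 7) * (1 + 1367) = 3 * 6 * 8 * 1368 = 196992; answer 196992
Stage 2: R1 = 196992; d = -27; cross terms: (-26*-38 - -38*-19)=266, (-38*-39 - -33*-38)=228, (-33*-27 - 13*-39)=1398, (13*10 - 4*-27)=238, (4*25 - -14*10)=240, (-14*-19 - -26*25)=916; twice the area = |3286| = 3286; area = 1643; answer 1643
Stage 3: R2 = 1643; threaded value p + q = 1644; w = 8; total draws C(15,6) = 5005; complement C(11,6) = 462; favorable 5005 - 462 = 4543; P = 59/65; answer 59/65
Stage 4: R3 = 59/65; threaded value p + q = 124; m = 37; f(2) = -3*(12) - 1*(37) = -73; iterating: f(2)=-73, f(3)=207, f(4)=-548, f(5)=1437, f(6)=-3763, f(7)=9852, f(8)=-25793, f(9)=67527, f(10)=-176788, f(11)=462837; answer 462837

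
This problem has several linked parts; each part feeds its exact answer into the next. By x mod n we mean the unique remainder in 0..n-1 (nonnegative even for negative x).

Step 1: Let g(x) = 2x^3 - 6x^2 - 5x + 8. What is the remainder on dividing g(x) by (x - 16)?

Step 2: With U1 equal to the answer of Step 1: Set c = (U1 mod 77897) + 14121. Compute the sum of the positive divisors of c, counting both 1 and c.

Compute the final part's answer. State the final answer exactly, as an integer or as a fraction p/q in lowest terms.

25704

Step 1: remainder = value at the root: 2*(16)^3 - 6*(16)^2 - 5*(16)^1 + 8 = (8192) + (-1536) + (-80) + (8) = 6584; answer 6584
Step 2: U1 = 6584; c = 20705; 20705 = 5 * 41 * 101; sigma = (1 + 5) * (1 + 41) * (1 + 101) = 6 * 42 * 102 = 25704; answer 25704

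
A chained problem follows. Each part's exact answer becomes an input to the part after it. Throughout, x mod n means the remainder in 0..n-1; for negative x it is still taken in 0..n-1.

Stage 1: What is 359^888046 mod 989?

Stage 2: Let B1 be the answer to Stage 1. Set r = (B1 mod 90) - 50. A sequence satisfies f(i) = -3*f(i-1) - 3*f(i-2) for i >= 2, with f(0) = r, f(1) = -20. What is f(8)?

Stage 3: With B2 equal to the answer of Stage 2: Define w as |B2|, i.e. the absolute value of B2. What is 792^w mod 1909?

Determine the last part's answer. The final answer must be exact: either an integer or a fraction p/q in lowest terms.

Stage 1: squarings mod 989: 359^1=359, 359^2=311, 359^4=788, 359^8=841, 359^16=146, 359^32=547, 359^64=531, 359^128=96, 359^256=315, 359^512=325, 359^1024=791, 359^2048=633, 359^4096=144, 359^8192=956, 359^16384=100, 359^32768=110, 359^65536=232, 359^131072=418, 359^262144=660, 359^524288=440; 359^888046 = 359^2 * 359^4 * 359^8 * 359^32 * 359^64 * 359^128 * 359^1024 * 359^2048 * 359^32768 * 359^65536 * 359^262144 * 359^524288 = 744 (mod 989); answer 744
Stage 2: B1 = 744; r = -26; f(2) = -3*(-20) - 3*(-26) = 138; iterating: f(2)=138, f(3)=-354, f(4)=648, f(5)=-882, f(6)=702, f(7)=540, f(8)=-3726; answer -3726
Stage 3: B2 = -3726; w = 3726; squarings mod 1909: 792^1=792, 792^2=1112, 792^4=1421, 792^8=1428, 792^16=372, 792^32=936, 792^64=1774, 792^128=1044, 792^256=1806, 792^512=1064, 792^1024=59, 792^2048=1572; 792^3726 = 792^2 * 792^4 * 792^8 * 792^128 * 792^512 * 792^1024 * 792^2048 = 1060 (mod 1909); answer 1060

1060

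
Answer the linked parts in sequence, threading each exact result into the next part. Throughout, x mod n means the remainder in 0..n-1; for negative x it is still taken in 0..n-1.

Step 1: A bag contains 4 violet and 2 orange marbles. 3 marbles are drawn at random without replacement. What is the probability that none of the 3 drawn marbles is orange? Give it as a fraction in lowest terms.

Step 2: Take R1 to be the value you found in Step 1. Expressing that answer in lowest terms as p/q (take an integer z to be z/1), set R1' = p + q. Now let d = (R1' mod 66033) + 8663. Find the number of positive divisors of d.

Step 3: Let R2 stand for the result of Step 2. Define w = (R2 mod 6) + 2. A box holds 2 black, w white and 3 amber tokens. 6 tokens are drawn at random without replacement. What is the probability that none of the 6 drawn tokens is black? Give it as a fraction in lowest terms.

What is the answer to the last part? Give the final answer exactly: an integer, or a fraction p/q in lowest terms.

Step 1: total draws C(6,3) = 20; favorable C(4,3) = 4; P = 1/5; answer 1/5
Step 2: R1 = 1/5; threaded value p + q = 6; d = 8669; 8669 is prime, so its only divisors are 1 and 8669; count = 2; answer 2
Step 3: R2 = 2; w = 4; total draws C(9,6) = 84; favorable C(7,6) = 7; P = 1/12; answer 1/12

1/12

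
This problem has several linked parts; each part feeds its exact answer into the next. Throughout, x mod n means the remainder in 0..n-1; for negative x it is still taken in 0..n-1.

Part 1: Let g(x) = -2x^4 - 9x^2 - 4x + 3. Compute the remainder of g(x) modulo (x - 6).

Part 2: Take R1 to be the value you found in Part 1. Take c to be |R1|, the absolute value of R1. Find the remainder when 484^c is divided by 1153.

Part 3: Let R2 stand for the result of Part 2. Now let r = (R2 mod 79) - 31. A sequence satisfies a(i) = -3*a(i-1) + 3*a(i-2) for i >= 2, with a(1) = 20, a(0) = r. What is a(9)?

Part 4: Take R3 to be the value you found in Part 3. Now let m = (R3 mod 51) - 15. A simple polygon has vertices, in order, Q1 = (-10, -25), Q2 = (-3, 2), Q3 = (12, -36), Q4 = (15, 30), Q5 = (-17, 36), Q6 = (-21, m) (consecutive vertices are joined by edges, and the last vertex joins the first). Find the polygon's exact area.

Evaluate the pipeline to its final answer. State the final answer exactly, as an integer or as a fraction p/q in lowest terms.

3157/2

Part 1: remainder = value at the root: -2*(6)^4 - 9*(6)^2 - 4*(6)^1 + 3 = (-2592) + (-324) + (-24) + (3) = -2937; answer -2937
Part 2: R1 = -2937; c = 2937; squarings mod 1153: 484^1=484, 484^2=197, 484^4=760, 484^8=1100, 484^16=503, 484^32=502, 484^64=650, 484^128=502, 484^256=650, 484^512=502, 484^1024=650, 484^2048=502; 484^2937 = 484^1 * 484^8 * 484^16 * 484^32 * 484^64 * 484^256 * 484^512 * 484^2048 = 286 (mod 1153); answer 286
Part 3: R2 = 286; r = 18; a(2) = -3*(20) + 3*(18) = -6; iterating: a(2)=-6, a(3)=78, a(4)=-252, a(5)=990, a(6)=-3726, a(7)=14148, a(8)=-53622, a(9)=203310; answer 203310
Part 4: R3 = 203310; m = 9; cross terms: (-10*2 - -3*-25)=-95, (-3*-36 - 12*2)=84, (12*30 - 15*-36)=900, (15*36 - -17*30)=1050, (-17*9 - -21*36)=603, (-21*-25 - -10*9)=615; twice the area = |3157| = 3157; area = 3157/2; answer 3157/2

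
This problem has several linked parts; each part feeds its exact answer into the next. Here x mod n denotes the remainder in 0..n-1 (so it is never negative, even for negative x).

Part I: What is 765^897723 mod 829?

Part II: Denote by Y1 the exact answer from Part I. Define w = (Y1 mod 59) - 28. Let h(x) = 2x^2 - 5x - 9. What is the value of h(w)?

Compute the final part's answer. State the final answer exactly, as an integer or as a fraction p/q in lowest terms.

Part I: squarings mod 829: 765^1=765, 765^2=780, 765^4=743, 765^8=764, 765^16=80, 765^32=597, 765^64=768, 765^128=405, 765^256=712, 765^512=425, 765^1024=732, 765^2048=290, 765^4096=371, 765^8192=27, 765^16384=729, 765^32768=52, 765^65536=217, 765^131072=665, 765^262144=368, 765^524288=297; 765^897723 = 765^1 * 765^2 * 765^8 * 765^16 * 765^32 * 765^128 * 765^512 * 765^4096 * 765^8192 * 765^32768 * 765^65536 * 765^262144 * 765^524288 = 755 (mod 829); answer 755
Part II: Y1 = 755; w = 19; 2*(19)^2 - 5*(19)^1 - 9 = (722) + (-95) + (-9) = 618; answer 618

618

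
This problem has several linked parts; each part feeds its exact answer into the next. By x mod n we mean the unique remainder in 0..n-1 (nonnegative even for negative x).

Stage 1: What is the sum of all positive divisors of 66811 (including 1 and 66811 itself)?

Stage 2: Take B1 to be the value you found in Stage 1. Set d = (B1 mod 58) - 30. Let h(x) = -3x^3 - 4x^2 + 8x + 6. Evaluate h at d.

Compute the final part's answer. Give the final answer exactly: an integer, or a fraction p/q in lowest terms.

1222

Stage 1: 66811 = 71 * 941; sigma = (1 + 71) * (1 + 941) = 72 * 942 = 67824; answer 67824
Stage 2: B1 = 67824; d = -8; -3*(-8)^3 - 4*(-8)^2 + 8*(-8)^1 + 6 = (1536) + (-256) + (-64) + (6) = 1222; answer 1222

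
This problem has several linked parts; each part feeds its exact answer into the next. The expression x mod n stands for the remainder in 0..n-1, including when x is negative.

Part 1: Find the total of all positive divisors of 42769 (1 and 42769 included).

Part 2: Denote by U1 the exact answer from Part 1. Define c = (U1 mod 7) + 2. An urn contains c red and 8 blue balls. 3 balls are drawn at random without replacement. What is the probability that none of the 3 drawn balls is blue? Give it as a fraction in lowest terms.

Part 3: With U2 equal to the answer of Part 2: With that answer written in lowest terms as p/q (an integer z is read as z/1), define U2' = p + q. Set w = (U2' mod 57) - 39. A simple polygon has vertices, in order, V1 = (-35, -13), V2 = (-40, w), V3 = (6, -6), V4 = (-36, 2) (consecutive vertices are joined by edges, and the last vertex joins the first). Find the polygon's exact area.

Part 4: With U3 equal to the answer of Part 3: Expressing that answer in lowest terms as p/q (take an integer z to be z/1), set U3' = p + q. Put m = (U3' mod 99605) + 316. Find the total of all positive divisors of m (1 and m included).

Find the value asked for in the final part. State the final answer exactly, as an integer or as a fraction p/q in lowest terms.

993

Part 1: 42769 = 19 * 2251; sigma = (1 + 19) * (1 + 2251) = 20 * 2252 = 45040; answer 45040
Part 2: U1 = 45040; c = 4; total draws C(12,3) = 220; favorable C(4,3) = 4; P = 1/55; answer 1/55
Part 3: U2 = 1/55; threaded value p + q = 56; w = 17; cross terms: (-35*17 - -40*-13)=-1115, (-40*-6 - 6*17)=138, (6*2 - -36*-6)=-204, (-36*-13 - -35*2)=538; twice the area = |-643| = 643; area = 643/2; answer 643/2
Part 4: U3 = 643/2; threaded value p + q = 645; m = 961; 961 = 31^2; sigma = (1 + 31 + 961) = 993; answer 993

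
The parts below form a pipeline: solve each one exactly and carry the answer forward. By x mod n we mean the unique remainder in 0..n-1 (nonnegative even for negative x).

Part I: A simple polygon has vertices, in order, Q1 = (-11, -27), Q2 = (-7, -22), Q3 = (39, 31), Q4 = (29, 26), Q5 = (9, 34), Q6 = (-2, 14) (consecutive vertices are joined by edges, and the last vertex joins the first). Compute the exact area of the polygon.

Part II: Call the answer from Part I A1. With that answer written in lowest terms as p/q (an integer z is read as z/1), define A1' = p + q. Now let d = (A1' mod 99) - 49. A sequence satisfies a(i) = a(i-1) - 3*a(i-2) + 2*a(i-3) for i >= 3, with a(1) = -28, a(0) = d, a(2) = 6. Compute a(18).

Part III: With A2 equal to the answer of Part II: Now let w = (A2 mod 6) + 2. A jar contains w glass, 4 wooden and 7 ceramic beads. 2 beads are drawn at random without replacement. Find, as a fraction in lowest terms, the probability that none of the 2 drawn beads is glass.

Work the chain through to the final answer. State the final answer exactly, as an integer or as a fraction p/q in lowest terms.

55/136

Part I: cross terms: (-11*-22 - -7*-27)=53, (-7*31 - 39*-22)=641, (39*26 - 29*31)=115, (29*34 - 9*26)=752, (9*14 - -2*34)=194, (-2*-27 - -11*14)=208; twice the area = |1963| = 1963; area = 1963/2; answer 1963/2
Part II: A1 = 1963/2; threaded value p + q = 1965; d = 35; a(3) = 1*(6) - 3*(-28) + 2*(35) = 160; iterating: a(3)=160, a(4)=86, a(5)=-382, a(6)=-320, a(7)=998, a(8)=1194, a(9)=-2440, a(10)=-4026, a(11)=5682, a(12)=12880, a(13)=-12218, a(14)=-39494, a(15)=22920, a(16)=116966, a(17)=-30782, a(18)=-335840; answer -335840
Part III: A2 = -335840; w = 6; total draws C(17,2) = 136; favorable C(11,2) = 55; P = 55/136; answer 55/136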